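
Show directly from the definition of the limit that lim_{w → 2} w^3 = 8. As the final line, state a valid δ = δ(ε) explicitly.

δ = min(1, ε/19)

Let ε > 0. We seek δ > 0 with 0 < |w − 2| < δ ⇒ |w^3 − 8| < ε.
Factor: w^3 − 8 = (w − 2)(w^2 + 2w + 4), so |w^3 − 8| = |w − 2|·|w^2 + 2w + 4|.
Impose δ ≤ 1 so that |w| < 3; then |w^2 + 2w + 4| ≤ 19.
Hence |w^3 − 8| ≤ 19|w − 2|, which is < ε once |w − 2| < ε/19.
Take δ = min(1, ε/19). If 0 < |w − 2| < δ then both bounds hold and |w^3 − 8| ≤ 19|w − 2| < 19·(ε/19) = ε.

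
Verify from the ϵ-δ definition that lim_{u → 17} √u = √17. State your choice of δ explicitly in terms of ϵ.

δ = min(17, √17·ϵ)

Fix ϵ > 0. We want δ > 0 such that 0 < |u − 17| < δ implies |√u − √17| < ϵ.
Multiplying by the conjugate, |√u − √17| = |u − 17|/(√u + √17).
Restrict δ ≤ 17 so that |u − 17| < 17 forces u > 0, and then √u + √17 > √17.
Hence |√u − √17| < |u − 17|/√17, which is < ϵ once |u − 17| < √17·ϵ.
Take δ = min(17, √17·ϵ). If 0 < |u − 17| < δ then u > 0 and |√u − √17| < |u − 17|/√17 < ϵ.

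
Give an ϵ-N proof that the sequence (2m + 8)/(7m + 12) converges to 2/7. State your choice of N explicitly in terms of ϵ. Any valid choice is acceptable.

N = (32/49)/ϵ

Let ϵ > 0 be given. For m ≥ 1, |(2m + 8)/(7m + 12) − (2/7)| = |32|/(7(7m + 12)) = 32/(7(7m + 12)).
Since 7m + 12 ≥ 7m for m ≥ 1, this is ≤ 32/(7·7m) = (32/49)/m.
So |(2m + 8)/(7m + 12) − (2/7)| < ϵ whenever m > (32/49)/ϵ.
Take N = (32/49)/ϵ. If m > N then |(2m + 8)/(7m + 12) − (2/7)| ≤ (32/49)/m < ϵ.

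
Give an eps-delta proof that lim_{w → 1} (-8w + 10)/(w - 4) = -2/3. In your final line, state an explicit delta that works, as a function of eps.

Suppose eps > 0. We want delta > 0 with 0 < |w − 1| < delta ⇒ |(-8w + 10)/(w - 4) + 2/3| < eps.
Combining over a common denominator, (-8w + 10)/(w - 4) + 2/3 = [(-8w + 10)·(-3) − 2·(w - 4)] / [(-3)·(w - 4)] = 22(w − 1) / ((-3)(w - 4)).
So |(-8w + 10)/(w - 4) + 2/3| = 22|w − 1| / (3·|w − 4|).
Restrict delta ≤ 3/2. Then |w − 1| < 3/2 gives |w − 4| = |(w − 1) + (-3)| ≥ 3 − 3/2 = 3/2.
Hence |(-8w + 10)/(w - 4) + 2/3| < 22|w − 1|/(3·(3/2)) = (44/9)|w − 1|, which is < eps once |w − 1| < (9/44)eps.
Take delta = min(3/2, (9/44)eps). Then 0 < |w − 1| < delta forces both bounds, so |(-8w + 10)/(w - 4) + 2/3| < eps.

delta = min(3/2, (9/44)eps)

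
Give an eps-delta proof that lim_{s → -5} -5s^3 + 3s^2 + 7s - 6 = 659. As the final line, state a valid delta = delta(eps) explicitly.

Let eps > 0. We want delta > 0 such that 0 < |s + 5| < delta implies |(-5s^3 + 3s^2 + 7s - 6) − 659| < eps.
(-5s^3 + 3s^2 + 7s - 6) − 659 = -5s^3 + 3s^2 + 7s - 665 = (s + 5)(-5s^2 + 28s - 133).
So |(-5s^3 + 3s^2 + 7s - 6) − 659| = |s + 5|·|-5s^2 + 28s - 133|.
Require delta ≤ 2. Then |s + 5| < 2 gives |s| < 7, and by the triangle inequality |-5s^2 + 28s - 133| ≤ 5·7^2 + 28·7 + 133 = 574.
Hence |(-5s^3 + 3s^2 + 7s - 6) − 659| ≤ 574|s + 5| < eps provided |s + 5| < eps/574.
Choosing delta = min(2, eps/574) ensures both conditions, hence |(-5s^3 + 3s^2 + 7s - 6) − 659| < eps.

delta = min(2, eps/574)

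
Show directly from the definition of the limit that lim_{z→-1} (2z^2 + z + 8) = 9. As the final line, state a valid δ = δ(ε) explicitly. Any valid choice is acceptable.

Let ε > 0. We want δ > 0 such that 0 < |z + 1| < δ implies |(2z^2 + z + 8) − 9| < ε.
(2z^2 + z + 8) − 9 = 2z^2 + z - 1 = (z + 1)(2z - 1).
So |(2z^2 + z + 8) − 9| = |z + 1|·|2z - 1|.
Require δ ≤ 1. Then |z + 1| < 1 gives |z| < 2, and by the triangle inequality |2z - 1| ≤ 2·2 + 1 = 5.
Hence |(2z^2 + z + 8) − 9| ≤ 5|z + 1| < ε provided |z + 1| < ε/5.
Choosing δ = min(1, ε/5) ensures both conditions, hence |(2z^2 + z + 8) − 9| < ε.

δ = min(1, ε/5)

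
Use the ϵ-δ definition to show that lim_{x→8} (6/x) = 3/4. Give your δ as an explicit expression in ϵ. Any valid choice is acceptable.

δ = min(4, (16/3)ϵ)

Fix ϵ > 0. We seek δ > 0 such that 0 < |x − 8| < δ implies |6/x − (3/4)| < ϵ.
|6/x − (3/4)| = 6·|8 − x|/(8·|x|) = 6|x − 8|/(8|x|).
Require δ ≤ 4 so that |x| > 8 − 4 = 4, hence 8|x| > 32.
Then |6/x − (3/4)| < 6|x − 8|/32, which is < ϵ when |x − 8| < (16/3)ϵ.
Take δ = min(4, (16/3)ϵ). Then 0 < |x − 8| < δ gives both |x − 8| < 4 and |x − 8| < (16/3)ϵ, so |6/x − (3/4)| < ϵ.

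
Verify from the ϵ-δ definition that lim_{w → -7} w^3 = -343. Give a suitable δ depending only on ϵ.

δ = min(1, ϵ/169)

Fix ϵ > 0. We seek δ > 0 with 0 < |w + 7| < δ ⇒ |w^3 + 343| < ϵ.
Factor: w^3 + 343 = (w + 7)(w^2 - 7w + 49), so |w^3 + 343| = |w + 7|·|w^2 - 7w + 49|.
Impose δ ≤ 1 so that |w| < 8; then |w^2 - 7w + 49| ≤ 169.
Hence |w^3 + 343| ≤ 169|w + 7|, which is < ϵ once |w + 7| < ϵ/169.
Take δ = min(1, ϵ/169). If 0 < |w + 7| < δ then both bounds hold and |w^3 + 343| ≤ 169|w + 7| < 169·(ϵ/169) = ϵ.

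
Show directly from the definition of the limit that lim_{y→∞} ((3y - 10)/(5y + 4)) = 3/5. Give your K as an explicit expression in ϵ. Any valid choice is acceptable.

K = (62/25)/ϵ

Fix ϵ > 0. We seek K > 0 such that y > K implies |(3y - 10)/(5y + 4) − (3/5)| < ϵ.
(3y - 10)/(5y + 4) − (3/5) = (5(3y - 10) − 3(5y + 4)) / (5(5y + 4)) = -62/(5(5y + 4)).
For y > 0 we have 5y + 4 > 5y, so |(3y - 10)/(5y + 4) − (3/5)| = 62/(5(5y + 4)) < 62/(5·5y) = (62/25)/y.
Thus |(3y - 10)/(5y + 4) − (3/5)| < ϵ whenever y > (62/25)/ϵ.
Take K = (62/25)/ϵ. If y > K then |(3y - 10)/(5y + 4) − (3/5)| < (62/25)/y < ϵ.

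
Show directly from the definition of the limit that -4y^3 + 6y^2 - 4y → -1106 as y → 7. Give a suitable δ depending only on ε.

δ = min(1, ε/590)

Fix ε > 0. We want δ > 0 such that 0 < |y − 7| < δ implies |(-4y^3 + 6y^2 - 4y) + 1106| < ε.
(-4y^3 + 6y^2 - 4y) + 1106 = -4y^3 + 6y^2 - 4y + 1106 = (y − 7)(-4y^2 - 22y - 158).
So |(-4y^3 + 6y^2 - 4y) + 1106| = |y − 7|·|-4y^2 - 22y - 158|.
Require δ ≤ 1. Then |y − 7| < 1 gives |y| < 8, and by the triangle inequality |-4y^2 - 22y - 158| ≤ 4·8^2 + 22·8 + 158 = 590.
Hence |(-4y^3 + 6y^2 - 4y) + 1106| ≤ 590|y − 7| < ε provided |y − 7| < ε/590.
Choosing δ = min(1, ε/590) ensures both conditions, hence |(-4y^3 + 6y^2 - 4y) + 1106| < ε.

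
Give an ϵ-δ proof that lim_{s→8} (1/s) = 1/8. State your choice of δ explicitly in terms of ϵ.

Suppose ϵ > 0. We seek δ > 0 such that 0 < |s − 8| < δ implies |1/s − (1/8)| < ϵ.
|1/s − (1/8)| = |8 − s|/(8·|s|) = |s − 8|/(8|s|).
Restrict δ ≤ 4. Then |s − 8| < 4 gives |s| > 4, so 8|s| > 32.
Then |1/s − (1/8)| < |s − 8|/32, which is < ϵ when |s − 8| < 32ϵ.
Take δ = min(4, 32ϵ). Then 0 < |s − 8| < δ gives both |s − 8| < 4 and |s − 8| < 32ϵ, so |1/s − (1/8)| < ϵ.

δ = min(4, 32ϵ)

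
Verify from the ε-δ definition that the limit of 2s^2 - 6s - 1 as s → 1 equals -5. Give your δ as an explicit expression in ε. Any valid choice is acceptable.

δ = min(2, ε/10)

Fix ε > 0. We want δ > 0 such that 0 < |s − 1| < δ implies |(2s^2 - 6s - 1) + 5| < ε.
(2s^2 - 6s - 1) + 5 = 2s^2 - 6s + 4 = (s − 1)(2s - 4).
So |(2s^2 - 6s - 1) + 5| = |s − 1|·|2s - 4|.
Assume first that |s − 1| < 2, so |s| < 3. Then |2s - 4| ≤ 2·3 + 4 = 10.
Hence |(2s^2 - 6s - 1) + 5| ≤ 10|s − 1| < ε provided |s − 1| < ε/10.
Take δ = min(2, ε/10). Then 0 < |s − 1| < δ gives both |s − 1| < 2 and |s − 1| < ε/10, so |(2s^2 - 6s - 1) + 5| < ε.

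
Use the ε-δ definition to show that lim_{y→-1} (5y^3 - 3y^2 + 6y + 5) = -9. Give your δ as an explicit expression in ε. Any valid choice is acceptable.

δ = min(2, ε/83)

Let ε > 0 be given. We want δ > 0 such that 0 < |y + 1| < δ implies |(5y^3 - 3y^2 + 6y + 5) + 9| < ε.
(5y^3 - 3y^2 + 6y + 5) + 9 = 5y^3 - 3y^2 + 6y + 14 = (y + 1)(5y^2 - 8y + 14).
So |(5y^3 - 3y^2 + 6y + 5) + 9| = |y + 1|·|5y^2 - 8y + 14|.
Assume first that |y + 1| < 2, so |y| < 3. Then |5y^2 - 8y + 14| ≤ 5·3^2 + 8·3 + 14 = 83.
Hence |(5y^3 - 3y^2 + 6y + 5) + 9| ≤ 83|y + 1| < ε provided |y + 1| < ε/83.
Take δ = min(2, ε/83). Then 0 < |y + 1| < δ gives both |y + 1| < 2 and |y + 1| < ε/83, so |(5y^3 - 3y^2 + 6y + 5) + 9| < ε.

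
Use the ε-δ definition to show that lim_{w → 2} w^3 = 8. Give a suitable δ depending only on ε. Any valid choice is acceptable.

δ = min(1, ε/19)

Suppose ε > 0. We seek δ > 0 with 0 < |w − 2| < δ ⇒ |w^3 − 8| < ε.
Factor: w^3 − 8 = (w − 2)(w^2 + 2w + 4), so |w^3 − 8| = |w − 2|·|w^2 + 2w + 4|.
Restrict δ ≤ 1. Then |w − 2| < 1 gives |w| < 3, so by the triangle inequality |w^2 + 2w + 4| ≤ 3^2 + 2·3 + 4 = 19.
Hence |w^3 − 8| ≤ 19|w − 2|, which is < ε once |w − 2| < ε/19.
Take δ = min(1, ε/19). If 0 < |w − 2| < δ then both bounds hold and |w^3 − 8| ≤ 19|w − 2| < 19·(ε/19) = ε.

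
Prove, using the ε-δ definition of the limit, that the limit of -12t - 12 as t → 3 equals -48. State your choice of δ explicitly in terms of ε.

δ = ε/12

Fix ε > 0. We need δ > 0 so that 0 < |t − 3| < δ implies |(-12t - 12) + 48| < ε.
Since (-12t - 12) + 48 = -12(t − 3), we have |(-12t - 12) + 48| = 12|t − 3|.
Thus it suffices that |t − 3| < ε/12.
Take δ = ε/12. If 0 < |t − 3| < δ then |(-12t - 12) + 48| = 12|t − 3| < 12·(ε/12) = ε.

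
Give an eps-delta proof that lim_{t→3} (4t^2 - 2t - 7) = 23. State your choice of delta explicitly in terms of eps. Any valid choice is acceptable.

Let eps > 0. We want delta > 0 such that 0 < |t − 3| < delta implies |(4t^2 - 2t - 7) − 23| < eps.
(4t^2 - 2t - 7) − 23 = 4t^2 - 2t - 30 = (t − 3)(4t + 10).
So |(4t^2 - 2t - 7) − 23| = |t − 3|·|4t + 10|.
Require delta ≤ 1. Then |t − 3| < 1 gives |t| < 4, and by the triangle inequality |4t + 10| ≤ 4·4 + 10 = 26.
Hence |(4t^2 - 2t - 7) − 23| ≤ 26|t − 3| < eps provided |t − 3| < eps/26.
Choosing delta = min(1, eps/26) ensures both conditions, hence |(4t^2 - 2t - 7) − 23| < eps.

delta = min(1, eps/26)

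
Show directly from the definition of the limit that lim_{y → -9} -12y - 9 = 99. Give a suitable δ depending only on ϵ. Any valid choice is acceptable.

Let ϵ > 0. We need δ > 0 so that 0 < |y + 9| < δ implies |(-12y - 9) − 99| < ϵ.
|(-12y - 9) − 99| = |-12y - 108| = 12|y + 9|.
Thus it suffices that |y + 9| < ϵ/12.
Take δ = ϵ/12. If 0 < |y + 9| < δ then |(-12y - 9) − 99| = 12|y + 9| < 12·(ϵ/12) = ϵ.

δ = ϵ/12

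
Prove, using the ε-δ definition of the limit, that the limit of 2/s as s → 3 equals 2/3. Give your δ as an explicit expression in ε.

δ = min(3/2, (9/4)ε)

Let ε > 0. We seek δ > 0 such that 0 < |s − 3| < δ implies |2/s − (2/3)| < ε.
|2/s − (2/3)| = 2·|3 − s|/(3·|s|) = 2|s − 3|/(3|s|).
Require δ ≤ 3/2 so that |s| > 3 − 3/2 = 3/2, hence 3|s| > 9/2.
Then |2/s − (2/3)| < 2|s − 3|/(9/2), which is < ε when |s − 3| < (9/4)ε.
Take δ = min(3/2, (9/4)ε). Then 0 < |s − 3| < δ gives both |s − 3| < 3/2 and |s − 3| < (9/4)ε, so |2/s − (2/3)| < ε.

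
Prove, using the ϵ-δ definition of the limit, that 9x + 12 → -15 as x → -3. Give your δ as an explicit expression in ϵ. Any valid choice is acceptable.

δ = ϵ/9

Let ϵ > 0. We need δ > 0 so that 0 < |x + 3| < δ implies |(9x + 12) + 15| < ϵ.
Since (9x + 12) + 15 = 9(x + 3), we have |(9x + 12) + 15| = 9|x + 3|.
Thus it suffices that |x + 3| < ϵ/9.
Take δ = ϵ/9. If 0 < |x + 3| < δ then |(9x + 12) + 15| = 9|x + 3| < 9·(ϵ/9) = ϵ.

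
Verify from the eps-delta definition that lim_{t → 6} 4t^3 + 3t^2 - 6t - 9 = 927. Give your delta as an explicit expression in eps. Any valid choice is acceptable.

delta = min(1, eps/541)

Let eps > 0. We want delta > 0 such that 0 < |t − 6| < delta implies |(4t^3 + 3t^2 - 6t - 9) − 927| < eps.
(4t^3 + 3t^2 - 6t - 9) − 927 = 4t^3 + 3t^2 - 6t - 936 = (t − 6)(4t^2 + 27t + 156).
So |(4t^3 + 3t^2 - 6t - 9) − 927| = |t − 6|·|4t^2 + 27t + 156|.
Assume first that |t − 6| < 1, so |t| < 7. Then |4t^2 + 27t + 156| ≤ 4·7^2 + 27·7 + 156 = 541.
Hence |(4t^3 + 3t^2 - 6t - 9) − 927| ≤ 541|t − 6| < eps provided |t − 6| < eps/541.
Choosing delta = min(1, eps/541) ensures both conditions, hence |(4t^3 + 3t^2 - 6t - 9) − 927| < eps.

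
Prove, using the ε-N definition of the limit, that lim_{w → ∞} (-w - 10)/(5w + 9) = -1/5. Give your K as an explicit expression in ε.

Fix ε > 0. We seek K > 0 such that w > K implies |(-w - 10)/(5w + 9) + 1/5| < ε.
(-w - 10)/(5w + 9) + 1/5 = (5(-w - 10) − (-1)(5w + 9)) / (5(5w + 9)) = -41/(5(5w + 9)).
For w > 0 we have 5w + 9 > 5w, so |(-w - 10)/(5w + 9) + 1/5| = 41/(5(5w + 9)) < 41/(5·5w) = (41/25)/w.
Thus |(-w - 10)/(5w + 9) + 1/5| < ε whenever w > (41/25)/ε.
Take K = (41/25)/ε. If w > K then |(-w - 10)/(5w + 9) + 1/5| < (41/25)/w < ε.

K = (41/25)/ε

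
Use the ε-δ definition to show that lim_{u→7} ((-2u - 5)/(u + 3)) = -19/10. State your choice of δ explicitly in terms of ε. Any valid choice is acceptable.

Fix ε > 0. We want δ > 0 with 0 < |u − 7| < δ ⇒ |(-2u - 5)/(u + 3) + 19/10| < ε.
Combining over a common denominator, (-2u - 5)/(u + 3) + 19/10 = [(-2u - 5)·10 − (-19)·(u + 3)] / [10·(u + 3)] = -1(u − 7) / (10(u + 3)).
So |(-2u - 5)/(u + 3) + 19/10| = |u − 7| / (10·|u + 3|).
Restrict δ ≤ 5. Then |u − 7| < 5 gives |u + 3| = |(u − 7) + 10| ≥ 10 − 5 = 5.
Hence |(-2u - 5)/(u + 3) + 19/10| < |u − 7|/(10·5) = (1/50)|u − 7|, which is < ε once |u − 7| < 50ε.
Take δ = min(5, 50ε). Then 0 < |u − 7| < δ forces both bounds, so |(-2u - 5)/(u + 3) + 19/10| < ε.

δ = min(5, 50ε)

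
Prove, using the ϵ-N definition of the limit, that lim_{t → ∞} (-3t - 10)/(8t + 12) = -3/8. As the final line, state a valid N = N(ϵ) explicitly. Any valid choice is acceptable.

N = (11/16)/ϵ

Let ϵ > 0. We seek N > 0 such that t > N implies |(-3t - 10)/(8t + 12) + 3/8| < ϵ.
(-3t - 10)/(8t + 12) + 3/8 = (8(-3t - 10) − (-3)(8t + 12)) / (8(8t + 12)) = -44/(8(8t + 12)).
For t > 0 we have 8t + 12 > 8t, so |(-3t - 10)/(8t + 12) + 3/8| = 44/(8(8t + 12)) < 44/(8·8t) = (11/16)/t.
Thus |(-3t - 10)/(8t + 12) + 3/8| < ϵ whenever t > (11/16)/ϵ.
Take N = (11/16)/ϵ. If t > N then |(-3t - 10)/(8t + 12) + 3/8| < (11/16)/t < ϵ.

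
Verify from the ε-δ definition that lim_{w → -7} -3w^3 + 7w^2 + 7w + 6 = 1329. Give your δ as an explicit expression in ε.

δ = min(1, ε/605)

Suppose ε > 0. We want δ > 0 such that 0 < |w + 7| < δ implies |(-3w^3 + 7w^2 + 7w + 6) − 1329| < ε.
(-3w^3 + 7w^2 + 7w + 6) − 1329 = -3w^3 + 7w^2 + 7w - 1323 = (w + 7)(-3w^2 + 28w - 189).
So |(-3w^3 + 7w^2 + 7w + 6) − 1329| = |w + 7|·|-3w^2 + 28w - 189|.
Require δ ≤ 1. Then |w + 7| < 1 gives |w| < 8, and by the triangle inequality |-3w^2 + 28w - 189| ≤ 3·8^2 + 28·8 + 189 = 605.
Hence |(-3w^3 + 7w^2 + 7w + 6) − 1329| ≤ 605|w + 7| < ε provided |w + 7| < ε/605.
Take δ = min(1, ε/605). Then 0 < |w + 7| < δ gives both |w + 7| < 1 and |w + 7| < ε/605, so |(-3w^3 + 7w^2 + 7w + 6) − 1329| < ε.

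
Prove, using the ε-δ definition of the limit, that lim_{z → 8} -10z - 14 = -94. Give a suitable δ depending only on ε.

δ = ε/10

Fix ε > 0. We need δ > 0 so that 0 < |z − 8| < δ implies |(-10z - 14) + 94| < ε.
|(-10z - 14) + 94| = |-10z + 80| = 10|z − 8|.
So 10|z − 8| < ε exactly when |z − 8| < ε/10.
Choosing δ = ε/10 gives |(-10z - 14) + 94| = 10|z − 8| < ε whenever |z − 8| < δ.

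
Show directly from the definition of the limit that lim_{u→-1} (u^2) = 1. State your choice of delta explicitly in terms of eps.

Let eps > 0 be given. We seek delta > 0 with 0 < |u + 1| < delta ⇒ |u^2 − 1| < eps.
Factor: u^2 − 1 = (u + 1)(u - 1), so |u^2 − 1| = |u + 1|·|u - 1|.
Impose delta ≤ 1 so that |u| < 2; then |u - 1| ≤ 3.
Hence |u^2 − 1| ≤ 3|u + 1|, which is < eps once |u + 1| < eps/3.
Take delta = min(1, eps/3). If 0 < |u + 1| < delta then both bounds hold and |u^2 − 1| ≤ 3|u + 1| < 3·(eps/3) = eps.

delta = min(1, eps/3)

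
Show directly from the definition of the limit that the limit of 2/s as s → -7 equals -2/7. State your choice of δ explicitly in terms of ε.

Suppose ε > 0. We seek δ > 0 such that 0 < |s + 7| < δ implies |2/s + 2/7| < ε.
|2/s + 2/7| = 2·|-7 − s|/(7·|s|) = 2|s + 7|/(7|s|).
Restrict δ ≤ 7/2. Then |s + 7| < 7/2 gives |s| > 7/2, so 7|s| > 49/2.
Then |2/s + 2/7| < 2|s + 7|/(49/2), which is < ε when |s + 7| < (49/4)ε.
Take δ = min(7/2, (49/4)ε). Then 0 < |s + 7| < δ gives both |s + 7| < 7/2 and |s + 7| < (49/4)ε, so |2/s + 2/7| < ε.

δ = min(7/2, (49/4)ε)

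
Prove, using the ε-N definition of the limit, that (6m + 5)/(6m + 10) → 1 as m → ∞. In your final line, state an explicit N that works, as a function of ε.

Suppose ε > 0. For m ≥ 1, |(6m + 5)/(6m + 10) − 1| = |-30|/(6(6m + 10)) = 30/(6(6m + 10)).
Since 6m + 10 ≥ 6m for m ≥ 1, this is ≤ 30/(6·6m) = (5/6)/m.
So |(6m + 5)/(6m + 10) − 1| < ε whenever m > (5/6)/ε.
Take N = (5/6)/ε. If m > N then |(6m + 5)/(6m + 10) − 1| ≤ (5/6)/m < ε.

N = (5/6)/ε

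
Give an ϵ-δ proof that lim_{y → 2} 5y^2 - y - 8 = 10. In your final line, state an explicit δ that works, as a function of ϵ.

Suppose ϵ > 0. We want δ > 0 such that 0 < |y − 2| < δ implies |(5y^2 - y - 8) − 10| < ϵ.
(5y^2 - y - 8) − 10 = 5y^2 - y - 18 = (y − 2)(5y + 9).
So |(5y^2 - y - 8) − 10| = |y − 2|·|5y + 9|.
Require δ ≤ 1. Then |y − 2| < 1 gives |y| < 3, and by the triangle inequality |5y + 9| ≤ 5·3 + 9 = 24.
Hence |(5y^2 - y - 8) − 10| ≤ 24|y − 2| < ϵ provided |y − 2| < ϵ/24.
Take δ = min(1, ϵ/24). Then 0 < |y − 2| < δ gives both |y − 2| < 1 and |y − 2| < ϵ/24, so |(5y^2 - y - 8) − 10| < ϵ.

δ = min(1, ϵ/24)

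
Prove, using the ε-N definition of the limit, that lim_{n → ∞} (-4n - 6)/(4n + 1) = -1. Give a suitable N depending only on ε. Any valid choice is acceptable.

Let ε > 0 be given. For n ≥ 1, |(-4n - 6)/(4n + 1) + 1| = |-20|/(4(4n + 1)) = 20/(4(4n + 1)).
Since 4n + 1 ≥ 4n for n ≥ 1, this is ≤ 20/(4·4n) = (5/4)/n.
So |(-4n - 6)/(4n + 1) + 1| < ε whenever n > (5/4)/ε.
Take N = (5/4)/ε. If n > N then |(-4n - 6)/(4n + 1) + 1| ≤ (5/4)/n < ε.

N = (5/4)/ε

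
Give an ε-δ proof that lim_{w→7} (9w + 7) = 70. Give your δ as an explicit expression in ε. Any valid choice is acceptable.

δ = ε/9

Fix ε > 0. We need δ > 0 so that 0 < |w − 7| < δ implies |(9w + 7) − 70| < ε.
|(9w + 7) − 70| = |9w - 63| = 9|w − 7|.
So 9|w − 7| < ε exactly when |w − 7| < ε/9.
Choosing δ = ε/9 gives |(9w + 7) − 70| = 9|w − 7| < ε whenever |w − 7| < δ.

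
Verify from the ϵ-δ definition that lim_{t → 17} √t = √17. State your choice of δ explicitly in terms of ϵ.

δ = min(17, √17·ϵ)

Fix ϵ > 0. We want δ > 0 such that 0 < |t − 17| < δ implies |√t − √17| < ϵ.
Multiplying by the conjugate, |√t − √17| = |t − 17|/(√t + √17).
Restrict δ ≤ 17 so that |t − 17| < 17 forces t > 0, and then √t + √17 > √17.
Hence |√t − √17| < |t − 17|/√17, which is < ϵ once |t − 17| < √17·ϵ.
Take δ = min(17, √17·ϵ). If 0 < |t − 17| < δ then t > 0 and |√t − √17| < |t − 17|/√17 < ϵ.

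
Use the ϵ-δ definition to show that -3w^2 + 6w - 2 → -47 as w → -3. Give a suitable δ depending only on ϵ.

Suppose ϵ > 0. We want δ > 0 such that 0 < |w + 3| < δ implies |(-3w^2 + 6w - 2) + 47| < ϵ.
(-3w^2 + 6w - 2) + 47 = -3w^2 + 6w + 45 = (w + 3)(-3w + 15).
So |(-3w^2 + 6w - 2) + 47| = |w + 3|·|-3w + 15|.
Assume first that |w + 3| < 2, so |w| < 5. Then |-3w + 15| ≤ 3·5 + 15 = 30.
Hence |(-3w^2 + 6w - 2) + 47| ≤ 30|w + 3| < ϵ provided |w + 3| < ϵ/30.
Take δ = min(2, ϵ/30). Then 0 < |w + 3| < δ gives both |w + 3| < 2 and |w + 3| < ϵ/30, so |(-3w^2 + 6w - 2) + 47| < ϵ.

δ = min(2, ϵ/30)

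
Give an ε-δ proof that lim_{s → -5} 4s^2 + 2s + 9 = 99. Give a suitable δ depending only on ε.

δ = min(1, ε/42)

Fix ε > 0. We want δ > 0 such that 0 < |s + 5| < δ implies |(4s^2 + 2s + 9) − 99| < ε.
(4s^2 + 2s + 9) − 99 = 4s^2 + 2s - 90 = (s + 5)(4s - 18).
So |(4s^2 + 2s + 9) − 99| = |s + 5|·|4s - 18|.
Assume first that |s + 5| < 1, so |s| < 6. Then |4s - 18| ≤ 4·6 + 18 = 42.
Hence |(4s^2 + 2s + 9) − 99| ≤ 42|s + 5| < ε provided |s + 5| < ε/42.
Take δ = min(1, ε/42). Then 0 < |s + 5| < δ gives both |s + 5| < 1 and |s + 5| < ε/42, so |(4s^2 + 2s + 9) − 99| < ε.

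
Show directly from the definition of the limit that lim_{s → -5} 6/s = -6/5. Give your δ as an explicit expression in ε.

Let ε > 0. We seek δ > 0 such that 0 < |s + 5| < δ implies |6/s + 6/5| < ε.
|6/s + 6/5| = 6·|-5 − s|/(5·|s|) = 6|s + 5|/(5|s|).
Require δ ≤ 5/2 so that |s| > 5 − 5/2 = 5/2, hence 5|s| > 25/2.
Then |6/s + 6/5| < 6|s + 5|/(25/2), which is < ε when |s + 5| < (25/12)ε.
Take δ = min(5/2, (25/12)ε). Then 0 < |s + 5| < δ gives both |s + 5| < 5/2 and |s + 5| < (25/12)ε, so |6/s + 6/5| < ε.

δ = min(5/2, (25/12)ε)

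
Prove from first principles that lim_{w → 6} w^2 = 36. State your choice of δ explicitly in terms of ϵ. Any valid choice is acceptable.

δ = min(1, ϵ/13)

Fix ϵ > 0. We seek δ > 0 with 0 < |w − 6| < δ ⇒ |w^2 − 36| < ϵ.
Factor: w^2 − 36 = (w − 6)(w + 6), so |w^2 − 36| = |w − 6|·|w + 6|.
Restrict δ ≤ 1. Then |w − 6| < 1 gives |w| < 7, so by the triangle inequality |w + 6| ≤ 7 + 6 = 13.
Hence |w^2 − 36| ≤ 13|w − 6|, which is < ϵ once |w − 6| < ϵ/13.
Take δ = min(1, ϵ/13). If 0 < |w − 6| < δ then both bounds hold and |w^2 − 36| ≤ 13|w − 6| < 13·(ϵ/13) = ϵ.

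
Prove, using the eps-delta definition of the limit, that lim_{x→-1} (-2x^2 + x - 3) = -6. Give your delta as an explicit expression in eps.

delta = min(1, eps/7)

Fix eps > 0. We want delta > 0 such that 0 < |x + 1| < delta implies |(-2x^2 + x - 3) + 6| < eps.
(-2x^2 + x - 3) + 6 = -2x^2 + x + 3 = (x + 1)(-2x + 3).
So |(-2x^2 + x - 3) + 6| = |x + 1|·|-2x + 3|.
Assume first that |x + 1| < 1, so |x| < 2. Then |-2x + 3| ≤ 2·2 + 3 = 7.
Hence |(-2x^2 + x - 3) + 6| ≤ 7|x + 1| < eps provided |x + 1| < eps/7.
Take delta = min(1, eps/7). Then 0 < |x + 1| < delta gives both |x + 1| < 1 and |x + 1| < eps/7, so |(-2x^2 + x - 3) + 6| < eps.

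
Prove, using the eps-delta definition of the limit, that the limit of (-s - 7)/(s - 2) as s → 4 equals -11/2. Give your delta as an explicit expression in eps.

delta = min(1, (2/9)eps)

Let eps > 0 be given. We want delta > 0 with 0 < |s − 4| < delta ⇒ |(-s - 7)/(s - 2) + 11/2| < eps.
Combining over a common denominator, (-s - 7)/(s - 2) + 11/2 = [(-s - 7)·2 − (-11)·(s - 2)] / [2·(s - 2)] = 9(s − 4) / (2(s - 2)).
So |(-s - 7)/(s - 2) + 11/2| = 9|s − 4| / (2·|s − 2|).
Require delta ≤ 1, so |s − 2| ≥ |2| − |s − 4| > 2 − 1 = 1.
Hence |(-s - 7)/(s - 2) + 11/2| < 9|s − 4|/(2·1) = (9/2)|s − 4|, which is < eps once |s − 4| < (2/9)eps.
Take delta = min(1, (2/9)eps). Then 0 < |s − 4| < delta forces both bounds, so |(-s - 7)/(s - 2) + 11/2| < eps.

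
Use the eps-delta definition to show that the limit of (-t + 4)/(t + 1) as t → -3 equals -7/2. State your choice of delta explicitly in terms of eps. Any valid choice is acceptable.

delta = min(1, (2/5)eps)

Suppose eps > 0. We want delta > 0 with 0 < |t + 3| < delta ⇒ |(-t + 4)/(t + 1) + 7/2| < eps.
Combining over a common denominator, (-t + 4)/(t + 1) + 7/2 = [(-t + 4)·(-2) − 7·(t + 1)] / [(-2)·(t + 1)] = -5(t + 3) / ((-2)(t + 1)).
So |(-t + 4)/(t + 1) + 7/2| = 5|t + 3| / (2·|t + 1|).
Require delta ≤ 1, so |t + 1| ≥ |-2| − |t + 3| > 2 − 1 = 1.
Hence |(-t + 4)/(t + 1) + 7/2| < 5|t + 3|/(2·1) = (5/2)|t + 3|, which is < eps once |t + 3| < (2/5)eps.
Take delta = min(1, (2/5)eps). Then 0 < |t + 3| < delta forces both bounds, so |(-t + 4)/(t + 1) + 7/2| < eps.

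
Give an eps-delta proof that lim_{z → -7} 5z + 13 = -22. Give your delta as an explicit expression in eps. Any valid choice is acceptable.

delta = eps/5

Fix eps > 0. We need delta > 0 so that 0 < |z + 7| < delta implies |(5z + 13) + 22| < eps.
Since (5z + 13) + 22 = 5(z + 7), we have |(5z + 13) + 22| = 5|z + 7|.
So 5|z + 7| < eps exactly when |z + 7| < eps/5.
Take delta = eps/5. If 0 < |z + 7| < delta then |(5z + 13) + 22| = 5|z + 7| < 5·(eps/5) = eps.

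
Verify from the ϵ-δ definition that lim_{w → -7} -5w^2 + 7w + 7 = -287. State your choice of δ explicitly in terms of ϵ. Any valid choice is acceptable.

Suppose ϵ > 0. We want δ > 0 such that 0 < |w + 7| < δ implies |(-5w^2 + 7w + 7) + 287| < ϵ.
(-5w^2 + 7w + 7) + 287 = -5w^2 + 7w + 294 = (w + 7)(-5w + 42).
So |(-5w^2 + 7w + 7) + 287| = |w + 7|·|-5w + 42|.
Require δ ≤ 1. Then |w + 7| < 1 gives |w| < 8, and by the triangle inequality |-5w + 42| ≤ 5·8 + 42 = 82.
Hence |(-5w^2 + 7w + 7) + 287| ≤ 82|w + 7| < ϵ provided |w + 7| < ϵ/82.
Take δ = min(1, ϵ/82). Then 0 < |w + 7| < δ gives both |w + 7| < 1 and |w + 7| < ϵ/82, so |(-5w^2 + 7w + 7) + 287| < ϵ.

δ = min(1, ϵ/82)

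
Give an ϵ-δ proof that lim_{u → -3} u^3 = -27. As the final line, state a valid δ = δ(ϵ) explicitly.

Suppose ϵ > 0. We seek δ > 0 with 0 < |u + 3| < δ ⇒ |u^3 + 27| < ϵ.
Factor: u^3 + 27 = (u + 3)(u^2 - 3u + 9), so |u^3 + 27| = |u + 3|·|u^2 - 3u + 9|.
Impose δ ≤ 2 so that |u| < 5; then |u^2 - 3u + 9| ≤ 49.
Hence |u^3 + 27| ≤ 49|u + 3|, which is < ϵ once |u + 3| < ϵ/49.
Take δ = min(2, ϵ/49). If 0 < |u + 3| < δ then both bounds hold and |u^3 + 27| ≤ 49|u + 3| < 49·(ϵ/49) = ϵ.

δ = min(2, ϵ/49)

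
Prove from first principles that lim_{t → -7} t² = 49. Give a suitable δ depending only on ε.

δ = min(2, ε/16)

Suppose ε > 0. We seek δ > 0 with 0 < |t + 7| < δ ⇒ |t² − 49| < ε.
Factor: t² − 49 = (t + 7)(t - 7), so |t² − 49| = |t + 7|·|t - 7|.
Impose δ ≤ 2 so that |t| < 9; then |t - 7| ≤ 16.
Hence |t² − 49| ≤ 16|t + 7|, which is < ε once |t + 7| < ε/16.
Take δ = min(2, ε/16). If 0 < |t + 7| < δ then both bounds hold and |t² − 49| ≤ 16|t + 7| < 16·(ε/16) = ε.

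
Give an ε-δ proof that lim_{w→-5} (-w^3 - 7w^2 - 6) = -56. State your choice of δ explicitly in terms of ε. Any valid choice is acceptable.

Fix ε > 0. We want δ > 0 such that 0 < |w + 5| < δ implies |(-w^3 - 7w^2 - 6) + 56| < ε.
(-w^3 - 7w^2 - 6) + 56 = -w^3 - 7w^2 + 50 = (w + 5)(-w^2 - 2w + 10).
So |(-w^3 - 7w^2 - 6) + 56| = |w + 5|·|-w^2 - 2w + 10|.
Assume first that |w + 5| < 1, so |w| < 6. Then |-w^2 - 2w + 10| ≤ 6^2 + 2·6 + 10 = 58.
Hence |(-w^3 - 7w^2 - 6) + 56| ≤ 58|w + 5| < ε provided |w + 5| < ε/58.
Take δ = min(1, ε/58). Then 0 < |w + 5| < δ gives both |w + 5| < 1 and |w + 5| < ε/58, so |(-w^3 - 7w^2 - 6) + 56| < ε.

δ = min(1, ε/58)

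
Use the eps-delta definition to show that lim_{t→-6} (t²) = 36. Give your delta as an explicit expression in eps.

delta = min(1, eps/13)

Let eps > 0 be given. We seek delta > 0 with 0 < |t + 6| < delta ⇒ |t² − 36| < eps.
Factor: t² − 36 = (t + 6)(t - 6), so |t² − 36| = |t + 6|·|t - 6|.
Impose delta ≤ 1 so that |t| < 7; then |t - 6| ≤ 13.
Hence |t² − 36| ≤ 13|t + 6|, which is < eps once |t + 6| < eps/13.
Take delta = min(1, eps/13). If 0 < |t + 6| < delta then both bounds hold and |t² − 36| ≤ 13|t + 6| < 13·(eps/13) = eps.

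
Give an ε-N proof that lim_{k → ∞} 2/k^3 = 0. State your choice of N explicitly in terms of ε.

N = (2/ε)^{1/3}

Let ε > 0. For k ≥ 1, |2/k^3 − 0| = 2/k^3.
2/k^3 < ε ⇔ k^3 > 2/ε ⇔ k > (2/ε)^{1/3}.
Take N = (2/ε)^{1/3}. Then k > N implies 2/k^3 < ε.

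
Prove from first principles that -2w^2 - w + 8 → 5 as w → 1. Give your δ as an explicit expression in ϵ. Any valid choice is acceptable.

Let ϵ > 0 be given. We want δ > 0 such that 0 < |w − 1| < δ implies |(-2w^2 - w + 8) − 5| < ϵ.
(-2w^2 - w + 8) − 5 = -2w^2 - w + 3 = (w − 1)(-2w - 3).
So |(-2w^2 - w + 8) − 5| = |w − 1|·|-2w - 3|.
Assume first that |w − 1| < 1, so |w| < 2. Then |-2w - 3| ≤ 2·2 + 3 = 7.
Hence |(-2w^2 - w + 8) − 5| ≤ 7|w − 1| < ϵ provided |w − 1| < ϵ/7.
Take δ = min(1, ϵ/7). Then 0 < |w − 1| < δ gives both |w − 1| < 1 and |w − 1| < ϵ/7, so |(-2w^2 - w + 8) − 5| < ϵ.

δ = min(1, ϵ/7)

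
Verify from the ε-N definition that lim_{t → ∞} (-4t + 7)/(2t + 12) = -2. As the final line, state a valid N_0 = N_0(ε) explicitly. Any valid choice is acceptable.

Let ε > 0 be given. We seek N_0 > 0 such that t > N_0 implies |(-4t + 7)/(2t + 12) + 2| < ε.
(-4t + 7)/(2t + 12) + 2 = (2(-4t + 7) − (-4)(2t + 12)) / (2(2t + 12)) = 62/(2(2t + 12)).
For t > 0 we have 2t + 12 > 2t, so |(-4t + 7)/(2t + 12) + 2| = 62/(2(2t + 12)) < 62/(2·2t) = (31/2)/t.
Thus |(-4t + 7)/(2t + 12) + 2| < ε whenever t > (31/2)/ε.
Take N_0 = (31/2)/ε. If t > N_0 then |(-4t + 7)/(2t + 12) + 2| < (31/2)/t < ε.

N_0 = (31/2)/ε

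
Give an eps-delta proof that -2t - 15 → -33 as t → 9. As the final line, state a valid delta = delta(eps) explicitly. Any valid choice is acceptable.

Suppose eps > 0. We need delta > 0 so that 0 < |t − 9| < delta implies |(-2t - 15) + 33| < eps.
Since (-2t - 15) + 33 = -2(t − 9), we have |(-2t - 15) + 33| = 2|t − 9|.
So 2|t − 9| < eps exactly when |t − 9| < eps/2.
Choosing delta = eps/2 gives |(-2t - 15) + 33| = 2|t − 9| < eps whenever |t − 9| < delta.

delta = eps/2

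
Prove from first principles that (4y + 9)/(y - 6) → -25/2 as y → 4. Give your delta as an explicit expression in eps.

Let eps > 0 be given. We want delta > 0 with 0 < |y − 4| < delta ⇒ |(4y + 9)/(y - 6) + 25/2| < eps.
Combining over a common denominator, (4y + 9)/(y - 6) + 25/2 = [(4y + 9)·(-2) − 25·(y - 6)] / [(-2)·(y - 6)] = -33(y − 4) / ((-2)(y - 6)).
So |(4y + 9)/(y - 6) + 25/2| = 33|y − 4| / (2·|y − 6|).
Require delta ≤ 1, so |y − 6| ≥ |-2| − |y − 4| > 2 − 1 = 1.
Hence |(4y + 9)/(y - 6) + 25/2| < 33|y − 4|/(2·1) = (33/2)|y − 4|, which is < eps once |y − 4| < (2/33)eps.
Take delta = min(1, (2/33)eps). Then 0 < |y − 4| < delta forces both bounds, so |(4y + 9)/(y - 6) + 25/2| < eps.

delta = min(1, (2/33)eps)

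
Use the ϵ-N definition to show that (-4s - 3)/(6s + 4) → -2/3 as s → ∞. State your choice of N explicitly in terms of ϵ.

Let ϵ > 0. We seek N > 0 such that s > N implies |(-4s - 3)/(6s + 4) + 2/3| < ϵ.
(-4s - 3)/(6s + 4) + 2/3 = (6(-4s - 3) − (-4)(6s + 4)) / (6(6s + 4)) = -2/(6(6s + 4)).
For s > 0 we have 6s + 4 > 6s, so |(-4s - 3)/(6s + 4) + 2/3| = 2/(6(6s + 4)) < 2/(6·6s) = (1/18)/s.
Thus |(-4s - 3)/(6s + 4) + 2/3| < ϵ whenever s > (1/18)/ϵ.
Take N = (1/18)/ϵ. If s > N then |(-4s - 3)/(6s + 4) + 2/3| < (1/18)/s < ϵ.

N = (1/18)/ϵ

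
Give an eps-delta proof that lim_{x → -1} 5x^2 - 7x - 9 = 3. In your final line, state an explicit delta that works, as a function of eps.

delta = min(1, eps/22)

Suppose eps > 0. We want delta > 0 such that 0 < |x + 1| < delta implies |(5x^2 - 7x - 9) − 3| < eps.
(5x^2 - 7x - 9) − 3 = 5x^2 - 7x - 12 = (x + 1)(5x - 12).
So |(5x^2 - 7x - 9) − 3| = |x + 1|·|5x - 12|.
Require delta ≤ 1. Then |x + 1| < 1 gives |x| < 2, and by the triangle inequality |5x - 12| ≤ 5·2 + 12 = 22.
Hence |(5x^2 - 7x - 9) − 3| ≤ 22|x + 1| < eps provided |x + 1| < eps/22.
Choosing delta = min(1, eps/22) ensures both conditions, hence |(5x^2 - 7x - 9) − 3| < eps.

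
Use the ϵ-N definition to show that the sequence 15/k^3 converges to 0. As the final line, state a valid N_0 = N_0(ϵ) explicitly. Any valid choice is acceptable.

N_0 = (15/ϵ)^{1/3}

Let ϵ > 0. For k ≥ 1, |15/k^3 − 0| = 15/k^3.
15/k^3 < ϵ ⇔ k^3 > 15/ϵ ⇔ k > (15/ϵ)^{1/3}.
Take N_0 = (15/ϵ)^{1/3}. Then k > N_0 implies 15/k^3 < ϵ.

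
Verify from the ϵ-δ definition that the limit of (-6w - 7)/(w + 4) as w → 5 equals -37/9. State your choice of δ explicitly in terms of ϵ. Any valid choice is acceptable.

δ = min(9/2, (81/34)ϵ)

Let ϵ > 0 be given. We want δ > 0 with 0 < |w − 5| < δ ⇒ |(-6w - 7)/(w + 4) + 37/9| < ϵ.
Combining over a common denominator, (-6w - 7)/(w + 4) + 37/9 = [(-6w - 7)·9 − (-37)·(w + 4)] / [9·(w + 4)] = -17(w − 5) / (9(w + 4)).
So |(-6w - 7)/(w + 4) + 37/9| = 17|w − 5| / (9·|w + 4|).
Require δ ≤ 9/2, so |w + 4| ≥ |9| − |w − 5| > 9 − 9/2 = 9/2.
Hence |(-6w - 7)/(w + 4) + 37/9| < 17|w − 5|/(9·(9/2)) = (34/81)|w − 5|, which is < ϵ once |w − 5| < (81/34)ϵ.
Take δ = min(9/2, (81/34)ϵ). Then 0 < |w − 5| < δ forces both bounds, so |(-6w - 7)/(w + 4) + 37/9| < ϵ.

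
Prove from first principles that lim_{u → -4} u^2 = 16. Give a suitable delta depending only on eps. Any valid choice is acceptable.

delta = min(1, eps/9)

Let eps > 0 be given. We seek delta > 0 with 0 < |u + 4| < delta ⇒ |u^2 − 16| < eps.
Factor: u^2 − 16 = (u + 4)(u - 4), so |u^2 − 16| = |u + 4|·|u - 4|.
Restrict delta ≤ 1. Then |u + 4| < 1 gives |u| < 5, so by the triangle inequality |u - 4| ≤ 5 + 4 = 9.
Hence |u^2 − 16| ≤ 9|u + 4|, which is < eps once |u + 4| < eps/9.
Take delta = min(1, eps/9). If 0 < |u + 4| < delta then both bounds hold and |u^2 − 16| ≤ 9|u + 4| < 9·(eps/9) = eps.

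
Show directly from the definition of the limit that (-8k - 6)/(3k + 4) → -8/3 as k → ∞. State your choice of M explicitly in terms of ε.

M = (14/9)/ε

Let ε > 0 be given. For k ≥ 1, |(-8k - 6)/(3k + 4) + 8/3| = |14|/(3(3k + 4)) = 14/(3(3k + 4)).
Since 3k + 4 ≥ 3k for k ≥ 1, this is ≤ 14/(3·3k) = (14/9)/k.
So |(-8k - 6)/(3k + 4) + 8/3| < ε whenever k > (14/9)/ε.
Take M = (14/9)/ε. If k > M then |(-8k - 6)/(3k + 4) + 8/3| ≤ (14/9)/k < ε.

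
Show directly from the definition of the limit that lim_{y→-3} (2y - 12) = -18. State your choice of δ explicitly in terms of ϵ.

Let ϵ > 0 be given. We need δ > 0 so that 0 < |y + 3| < δ implies |(2y - 12) + 18| < ϵ.
|(2y - 12) + 18| = |2y + 6| = 2|y + 3|.
Thus it suffices that |y + 3| < ϵ/2.
Choosing δ = ϵ/2 gives |(2y - 12) + 18| = 2|y + 3| < ϵ whenever |y + 3| < δ.

δ = ϵ/2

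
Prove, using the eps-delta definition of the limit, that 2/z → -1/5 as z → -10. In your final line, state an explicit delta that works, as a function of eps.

delta = min(5, 25eps)

Let eps > 0. We seek delta > 0 such that 0 < |z + 10| < delta implies |2/z + 1/5| < eps.
|2/z + 1/5| = 2·|-10 − z|/(10·|z|) = 2|z + 10|/(10|z|).
Restrict delta ≤ 5. Then |z + 10| < 5 gives |z| > 5, so 10|z| > 50.
Then |2/z + 1/5| < 2|z + 10|/50, which is < eps when |z + 10| < 25eps.
Take delta = min(5, 25eps). Then 0 < |z + 10| < delta gives both |z + 10| < 5 and |z + 10| < 25eps, so |2/z + 1/5| < eps.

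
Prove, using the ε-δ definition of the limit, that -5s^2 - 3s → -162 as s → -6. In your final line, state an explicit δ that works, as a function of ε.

Let ε > 0 be given. We want δ > 0 such that 0 < |s + 6| < δ implies |(-5s^2 - 3s) + 162| < ε.
(-5s^2 - 3s) + 162 = -5s^2 - 3s + 162 = (s + 6)(-5s + 27).
So |(-5s^2 - 3s) + 162| = |s + 6|·|-5s + 27|.
Assume first that |s + 6| < 1, so |s| < 7. Then |-5s + 27| ≤ 5·7 + 27 = 62.
Hence |(-5s^2 - 3s) + 162| ≤ 62|s + 6| < ε provided |s + 6| < ε/62.
Take δ = min(1, ε/62). Then 0 < |s + 6| < δ gives both |s + 6| < 1 and |s + 6| < ε/62, so |(-5s^2 - 3s) + 162| < ε.

δ = min(1, ε/62)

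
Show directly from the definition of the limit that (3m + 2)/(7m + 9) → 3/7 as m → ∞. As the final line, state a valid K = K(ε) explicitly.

K = (13/49)/ε

Let ε > 0 be given. For m ≥ 1, |(3m + 2)/(7m + 9) − (3/7)| = |-13|/(7(7m + 9)) = 13/(7(7m + 9)).
Since 7m + 9 ≥ 7m for m ≥ 1, this is ≤ 13/(7·7m) = (13/49)/m.
So |(3m + 2)/(7m + 9) − (3/7)| < ε whenever m > (13/49)/ε.
Take K = (13/49)/ε. If m > K then |(3m + 2)/(7m + 9) − (3/7)| ≤ (13/49)/m < ε.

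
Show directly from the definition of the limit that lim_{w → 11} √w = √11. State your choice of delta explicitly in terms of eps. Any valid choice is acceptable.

delta = min(11, √11·eps)

Let eps > 0. We want delta > 0 such that 0 < |w − 11| < delta implies |√w − √11| < eps.
Rationalise: √w − √11 = (w − 11)/(√w + √11), so |√w − √11| = |w − 11|/(√w + √11).
Restrict delta ≤ 11 so that |w − 11| < 11 forces w > 0, and then √w + √11 > √11.
Hence |√w − √11| < |w − 11|/√11, which is < eps once |w − 11| < √11·eps.
Take delta = min(11, √11·eps). If 0 < |w − 11| < delta then w > 0 and |√w − √11| < |w − 11|/√11 < eps.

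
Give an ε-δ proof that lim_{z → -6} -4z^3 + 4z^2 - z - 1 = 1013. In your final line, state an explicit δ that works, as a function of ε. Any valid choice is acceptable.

Let ε > 0. We want δ > 0 such that 0 < |z + 6| < δ implies |(-4z^3 + 4z^2 - z - 1) − 1013| < ε.
(-4z^3 + 4z^2 - z - 1) − 1013 = -4z^3 + 4z^2 - z - 1014 = (z + 6)(-4z^2 + 28z - 169).
So |(-4z^3 + 4z^2 - z - 1) − 1013| = |z + 6|·|-4z^2 + 28z - 169|.
Assume first that |z + 6| < 1, so |z| < 7. Then |-4z^2 + 28z - 169| ≤ 4·7^2 + 28·7 + 169 = 561.
Hence |(-4z^3 + 4z^2 - z - 1) − 1013| ≤ 561|z + 6| < ε provided |z + 6| < ε/561.
Choosing δ = min(1, ε/561) ensures both conditions, hence |(-4z^3 + 4z^2 - z - 1) − 1013| < ε.

δ = min(1, ε/561)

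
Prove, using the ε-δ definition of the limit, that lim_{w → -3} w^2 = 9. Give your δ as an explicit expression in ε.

δ = min(1, ε/7)

Fix ε > 0. We seek δ > 0 with 0 < |w + 3| < δ ⇒ |w^2 − 9| < ε.
Factor: w^2 − 9 = (w + 3)(w - 3), so |w^2 − 9| = |w + 3|·|w - 3|.
Restrict δ ≤ 1. Then |w + 3| < 1 gives |w| < 4, so by the triangle inequality |w - 3| ≤ 4 + 3 = 7.
Hence |w^2 − 9| ≤ 7|w + 3|, which is < ε once |w + 3| < ε/7.
Take δ = min(1, ε/7). If 0 < |w + 3| < δ then both bounds hold and |w^2 − 9| ≤ 7|w + 3| < 7·(ε/7) = ε.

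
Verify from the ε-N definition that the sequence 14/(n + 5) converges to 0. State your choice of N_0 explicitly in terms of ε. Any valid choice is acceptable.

N_0 = 14/ε

Let ε > 0. For n ≥ 1, |14/(n + 5) − 0| = 14/(n + 5) ≤ 14/n.
We need 14/n < ε, i.e. n > 14/ε.
Take N_0 = 14/ε. If n > N_0 then |14/(n + 5)| ≤ 14/n < ε.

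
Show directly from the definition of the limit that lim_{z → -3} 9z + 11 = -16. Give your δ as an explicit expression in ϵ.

Let ϵ > 0. We need δ > 0 so that 0 < |z + 3| < δ implies |(9z + 11) + 16| < ϵ.
Since (9z + 11) + 16 = 9(z + 3), we have |(9z + 11) + 16| = 9|z + 3|.
So 9|z + 3| < ϵ exactly when |z + 3| < ϵ/9.
Choosing δ = ϵ/9 gives |(9z + 11) + 16| = 9|z + 3| < ϵ whenever |z + 3| < δ.

δ = ϵ/9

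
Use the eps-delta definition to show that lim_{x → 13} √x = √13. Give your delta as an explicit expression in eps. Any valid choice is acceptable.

delta = min(13, √13·eps)

Let eps > 0 be given. We want delta > 0 such that 0 < |x − 13| < delta implies |√x − √13| < eps.
Multiplying by the conjugate, |√x − √13| = |x − 13|/(√x + √13).
Restrict delta ≤ 13 so that |x − 13| < 13 forces x > 0, and then √x + √13 > √13.
Hence |√x − √13| < |x − 13|/√13, which is < eps once |x − 13| < √13·eps.
Take delta = min(13, √13·eps). If 0 < |x − 13| < delta then x > 0 and |√x − √13| < |x − 13|/√13 < eps.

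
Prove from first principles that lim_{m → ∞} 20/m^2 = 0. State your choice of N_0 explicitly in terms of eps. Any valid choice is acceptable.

Let eps > 0. For m ≥ 1, |20/m^2 − 0| = 20/m^2.
20/m^2 < eps ⇔ m^2 > 20/eps ⇔ m > (20/eps)^{1/2}.
Take N_0 = (20/eps)^{1/2}. Then m > N_0 implies 20/m^2 < eps.

N_0 = (20/eps)^{1/2}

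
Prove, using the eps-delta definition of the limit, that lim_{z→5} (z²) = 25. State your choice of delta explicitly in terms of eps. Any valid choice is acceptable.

delta = min(1, eps/11)

Let eps > 0. We seek delta > 0 with 0 < |z − 5| < delta ⇒ |z² − 25| < eps.
Factor: z² − 25 = (z − 5)(z + 5), so |z² − 25| = |z − 5|·|z + 5|.
Restrict delta ≤ 1. Then |z − 5| < 1 gives |z| < 6, so by the triangle inequality |z + 5| ≤ 6 + 5 = 11.
Hence |z² − 25| ≤ 11|z − 5|, which is < eps once |z − 5| < eps/11.
Take delta = min(1, eps/11). If 0 < |z − 5| < delta then both bounds hold and |z² − 25| ≤ 11|z − 5| < 11·(eps/11) = eps.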